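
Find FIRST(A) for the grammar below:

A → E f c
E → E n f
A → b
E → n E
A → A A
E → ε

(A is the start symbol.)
{ 'b', 'f', 'n' }

To compute FIRST(A), examine every production with A on the left-hand side, reading each right-hand side left to right until a non-nullable symbol is reached.

FIRST sets of the other non-terminals involved (by the same procedure, iterated to a fixed point):
  FIRST(E) = { 'n', ε }

From A → E f c:
  - E is a non-terminal: add FIRST(E) \ {ε} = { 'n' }
    E is nullable, so continue to the next symbol
  - f is a terminal: add 'f' and stop
From A → b:
  - b is a terminal: add 'b' and stop
From A → A A:
  - A is the symbol being defined: contributes nothing new
    A is not nullable, so stop

Collecting: FIRST(A) = { 'b', 'f', 'n' }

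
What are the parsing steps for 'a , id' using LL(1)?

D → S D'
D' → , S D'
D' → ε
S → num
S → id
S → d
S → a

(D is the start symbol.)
Stack is shown with the top on the left.

Stack     Input     Action
--------------------------
D $       a , id $  output D → S D'
S D' $    a , id $  output S → a
a D' $    a , id $  match 'a'
D' $      , id $    output D' → , S D'
, S D' $  , id $    match ','
S D' $    id $      output S → id
id D' $   id $      match 'id'
D' $      $         output D' → ε
$         $         accept

The string is accepted.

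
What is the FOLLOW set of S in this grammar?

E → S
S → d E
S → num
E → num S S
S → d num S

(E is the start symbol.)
In E → S: S is at the end, add FOLLOW(E)
In E → num S S: S is followed by S, add FIRST(S) \ {ε} = { 'd', 'num' }
In E → num S S: S is at the end, add FOLLOW(E)
In S → d num S: S is at the end; this adds FOLLOW(S) to itself — nothing new

The FOLLOW sets referred to above (computed the same way, to a fixed point):
  FOLLOW(E) = { $, 'd', 'num' }

Taking the union: FOLLOW(S) = { $, 'd', 'num' }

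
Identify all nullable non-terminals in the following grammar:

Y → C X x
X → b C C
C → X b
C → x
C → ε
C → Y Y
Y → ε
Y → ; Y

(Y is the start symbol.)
ε-productions: C → ε, Y → ε
So C, Y are immediately nullable.
No further non-terminal can be added: every production for the remaining non-terminals contains a terminal or a non-nullable non-terminal.
Nullable = { 'C', 'Y' }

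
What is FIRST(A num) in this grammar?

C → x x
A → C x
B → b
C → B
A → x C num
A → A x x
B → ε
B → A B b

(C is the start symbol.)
{ 'b', 'x' }

FIRST sets of the non-terminals involved (from the grammar, by fixed-point iteration):
  FIRST(A) = { 'b', 'x' }

To compute FIRST(A num), process the symbols left to right:
Symbol A is a non-terminal. Add FIRST(A) \ {ε} = { 'b', 'x' }
A is not nullable (ε ∉ FIRST(A)), so stop here.
FIRST(A num) = { 'b', 'x' }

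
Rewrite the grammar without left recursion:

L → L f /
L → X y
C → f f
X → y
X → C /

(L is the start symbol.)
L → X y L'
L' → f / L'
L' → ε
C → f f
X → y
X → C /

L is directly left-recursive. The standard transformation for
  A → A α₁ | ... | A α_m | β₁ | ... | β_n
is
  A  → β₁ A' | ... | β_n A'
  A' → α₁ A' | ... | α_m A' | ε

L → X y becomes L → X y L'
L → L f / becomes L' → f / L'
Add L' → ε

Productions for other non-terminals are unchanged:
  C → f f
  X → y
  X → C /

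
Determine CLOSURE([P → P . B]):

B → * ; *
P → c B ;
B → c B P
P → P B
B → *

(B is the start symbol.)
{ [B → . * ; *], [B → . *], [B → . c B P], [P → P . B] }

Start with: [P → P . B]
  [P → P . B] has the dot before B: add [B → . * ; *], [B → . c B P], [B → . *]
No further items can be added.

CLOSURE = { [B → . * ; *], [B → . *], [B → . c B P], [P → P . B] }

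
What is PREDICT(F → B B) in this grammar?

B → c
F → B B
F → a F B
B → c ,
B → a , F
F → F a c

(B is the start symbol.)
PREDICT(F → B B) = (FIRST(RHS) \ {ε}) ∪ (FOLLOW(F) if ε ∈ FIRST(RHS), i.e. RHS ⇒* ε)
FIRST(B) = { 'a', 'c' }
FIRST(B B) = { 'a', 'c' }
ε ∉ FIRST(B B), so FOLLOW(F) is not added.
PREDICT(F → B B) = { 'a', 'c' }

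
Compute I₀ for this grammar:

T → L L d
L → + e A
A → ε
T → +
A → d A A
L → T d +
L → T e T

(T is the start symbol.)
First, augment the grammar with T' → T
I₀ = CLOSURE({ [T' → . T] }):
  [T' → . T] has the dot before T: add [T → . L L d], [T → . +]
  [T → . L L d] has the dot before L: add [L → . + e A], [L → . T d +], [L → . T e T]
No further items can be added.

I₀ = { [L → . + e A], [L → . T d +], [L → . T e T], [T → . +], [T → . L L d], [T' → . T] }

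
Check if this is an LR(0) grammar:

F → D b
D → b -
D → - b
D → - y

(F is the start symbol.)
Yes, the grammar is LR(0)

Augment with F' → F and build the canonical LR(0) collection (I0 = CLOSURE({[F' → . F]}), then GOTO on every symbol after a dot until no new states appear). It has 9 states:
  I0: { [D → . - b], [D → . - y], [D → . b -], [F → . D b], [F' → . F] }  — shift
  I1: { [D → - . b], [D → - . y] }  — shift
  I2: { [F → D . b] }  — shift
  I3: { [F' → F .] }  — accept
  I4: { [D → b . -] }  — shift
  I5: { [D → b - .] }  — reduce
  I6: { [F → D b .] }  — reduce
  I7: { [D → - b .] }  — reduce
  I8: { [D → - y .] }  — reduce

Every state is either a pure shift/goto state or contains exactly one complete item and nothing to shift — no conflicts. The grammar is LR(0).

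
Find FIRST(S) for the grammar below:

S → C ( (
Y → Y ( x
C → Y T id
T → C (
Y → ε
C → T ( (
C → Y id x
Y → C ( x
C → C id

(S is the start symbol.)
{ '(', 'id' }

To compute FIRST(S), examine every production with S on the left-hand side, reading each right-hand side left to right until a non-nullable symbol is reached.

FIRST sets of the other non-terminals involved (by the same procedure, iterated to a fixed point):
  FIRST(C) = { '(', 'id' }

From S → C ( (:
  - C is a non-terminal: add FIRST(C) \ {ε} = { '(', 'id' }
    C is not nullable, so stop

Collecting: FIRST(S) = { '(', 'id' }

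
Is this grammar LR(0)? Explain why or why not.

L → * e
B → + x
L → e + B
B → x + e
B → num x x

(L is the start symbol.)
Yes, the grammar is LR(0)

A grammar is LR(0) if no state in the canonical LR(0) collection has:
  - both a shift item (dot before a terminal) and a complete item (shift-reduce conflict), or
  - two or more complete items (reduce-reduce conflict; the accept item [L' → L .] counts as a complete item here).

Augment with L' → L and build the canonical LR(0) collection (I0 = CLOSURE({[L' → . L]}), then GOTO on every symbol after a dot until no new states appear). It has 15 states:
  I0: { [L → . * e], [L → . e + B], [L' → . L] }  — shift
  I1: { [L → * . e] }  — shift
  I2: { [L' → L .] }  — accept
  I3: { [L → e . + B] }  — shift
  I4: { [B → . + x], [B → . num x x], [B → . x + e], [L → e + . B] }  — shift
  I5: { [B → + . x] }  — shift
  I6: { [L → e + B .] }  — reduce
  I7: { [B → num . x x] }  — shift
  I8: { [B → x . + e] }  — shift
  I9: { [B → x + . e] }  — shift
  I10: { [B → x + e .] }  — reduce
  I11: { [B → num x . x] }  — shift
  I12: { [B → num x x .] }  — reduce
  I13: { [B → + x .] }  — reduce
  I14: { [L → * e .] }  — reduce

Every state is either a pure shift/goto state or contains exactly one complete item and nothing to shift — no conflicts. The grammar is LR(0).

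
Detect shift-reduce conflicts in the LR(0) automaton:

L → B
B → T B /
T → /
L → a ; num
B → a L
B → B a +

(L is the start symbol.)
A shift-reduce conflict occurs when an LR(0) state has both:
  - a complete (reduce) item [A → α .] (dot at the end), and
  - a shift item [B → β . c γ] (dot before a terminal).

Augment with L' → L and build the canonical LR(0) collection (I0 = CLOSURE({[L' → . L]}), then GOTO on every symbol after a dot until no new states appear). It has 14 states:
  I0: { [B → . B a +], [B → . T B /], [B → . a L], [L → . B], [L → . a ; num], [L' → . L], [T → . /] }  — shift
  I1: { [T → / .] }  — reduce
  I2: { [B → B . a +], [L → B .] }  — shift, reduce
  I3: { [L' → L .] }  — accept
  I4: { [B → . B a +], [B → . T B /], [B → . a L], [B → T . B /], [T → . /] }  — shift
  I5: { [B → . B a +], [B → . T B /], [B → . a L], [B → a . L], [L → . B], [L → . a ; num], [L → a . ; num], [T → . /] }  — shift
  I6: { [L → a ; . num] }  — shift
  I7: { [B → a L .] }  — reduce
  I8: { [L → a ; num .] }  — reduce
  I9: { [B → B . a +], [B → T B . /] }  — shift
  I10: { [B → . B a +], [B → . T B /], [B → . a L], [B → a . L], [L → . B], [L → . a ; num], [T → . /] }  — shift
  I11: { [B → T B / .] }  — reduce
  I12: { [B → B a . +] }  — shift
  I13: { [B → B a + .] }  — reduce

I2 contains reduce item [L → B .] and shift item [B → B . a +] — shift-reduce conflict.

Answer: Yes — I2: [L → B .] vs [B → B . a +]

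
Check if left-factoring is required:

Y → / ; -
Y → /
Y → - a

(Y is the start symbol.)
Left-factoring is needed when two productions for the same non-terminal
share a common prefix on the right-hand side.

Productions for Y:
  Y → / ; -
  Y → /
  Y → - a

Found common prefix '/' in productions for Y

Answer: Yes, Y has productions with common prefix '/'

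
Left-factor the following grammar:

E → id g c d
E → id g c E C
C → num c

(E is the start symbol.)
E → id g c E'
E' → d
E' → E C
C → num c

Left-factoring transforms A → αβ₁ | αβ₂ into A → αA' and A' → β₁ | β₂
(α is the longest common prefix among the alternatives). Repeat until
no nonterminal has two alternatives with a common prefix.

Round 1: E has alternatives sharing prefix 'id g c'. Introduce E': E → id g c E'
  Add: E' → d
  Add: E' → E C

No remaining common prefixes — done.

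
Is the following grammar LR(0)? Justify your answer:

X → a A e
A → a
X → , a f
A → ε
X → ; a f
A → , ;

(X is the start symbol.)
No. Shift-reduce conflict between [A → .] and [A → . , ;]

Augment with X' → X and build the canonical LR(0) collection (I0 = CLOSURE({[X' → . X]}), then GOTO on every symbol after a dot until no new states appear). It has 14 states:
  I0: { [X → . , a f], [X → . ; a f], [X → . a A e], [X' → . X] }  — shift
  I1: { [X → , . a f] }  — shift
  I2: { [X → ; . a f] }  — shift
  I3: { [X' → X .] }  — accept
  I4: { [A → . , ;], [A → . a], [A → .], [X → a . A e] }  — shift, reduce
  I5: { [A → , . ;] }  — shift
  I6: { [X → a A . e] }  — shift
  I7: { [A → a .] }  — reduce
  I8: { [X → a A e .] }  — reduce
  I9: { [A → , ; .] }  — reduce
  I10: { [X → ; a . f] }  — shift
  I11: { [X → ; a f .] }  — reduce
  I12: { [X → , a . f] }  — shift
  I13: { [X → , a f .] }  — reduce

Conflict in state I4:
  Shift-reduce conflict between [A → .] and [A → . , ;]
So the grammar is NOT LR(0).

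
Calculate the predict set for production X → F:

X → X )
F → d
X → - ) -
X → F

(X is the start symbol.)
PREDICT(X → F) = (FIRST(RHS) \ {ε}) ∪ (FOLLOW(X) if ε ∈ FIRST(RHS), i.e. RHS ⇒* ε)
FIRST(F) = { 'd' }
FIRST(F) = { 'd' }
ε ∉ FIRST(F), so FOLLOW(X) is not added.
PREDICT(X → F) = { 'd' }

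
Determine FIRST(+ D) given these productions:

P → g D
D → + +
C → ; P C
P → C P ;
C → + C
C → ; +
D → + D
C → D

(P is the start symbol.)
{ '+' }

To compute FIRST(+ D), process the symbols left to right:
Symbol + is a terminal. Add '+' and stop.
FIRST(+ D) = { '+' }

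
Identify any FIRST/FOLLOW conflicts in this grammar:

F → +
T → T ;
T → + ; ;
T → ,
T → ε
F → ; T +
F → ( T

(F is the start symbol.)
Yes. T → T ';' with FOLLOW(T) on { '+', ';' }; T → '+' ';' ';' with FOLLOW(T) on { '+' }

Nullable non-terminals: T.
FIRST sets used below: FIRST(T) = { '+', ',', ';', ε }

T: nullable alternative(s) T → ε; FOLLOW(T) = { $, '+', ';' }
  T → T ;: FIRST \ {ε} = { '+', ',', ';' } — overlaps FOLLOW(T) on { '+', ';' }: CONFLICT
  T → + ; ;: FIRST \ {ε} = { '+' } — overlaps FOLLOW(T) on { '+' }: CONFLICT
  T → ,: FIRST \ {ε} = { ',' } — disjoint from FOLLOW(T)
  T → ε: FIRST \ {ε} = { } — this is the only nullable alternative, skip

F has no nullable alternative, so no FIRST/FOLLOW check is needed there.

So the grammar has 2 FIRST/FOLLOW conflicts (marked CONFLICT above).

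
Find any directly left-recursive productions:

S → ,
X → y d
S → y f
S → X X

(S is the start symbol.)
S → ,: starts with ','
X → y d: starts with y
S → y f: starts with y
S → X X: starts with X

No direct left recursion found.

Answer: No direct left recursion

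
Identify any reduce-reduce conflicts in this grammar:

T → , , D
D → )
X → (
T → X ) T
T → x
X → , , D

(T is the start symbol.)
Augment with T' → T and build the canonical LR(0) collection (I0 = CLOSURE({[T' → . T]}), then GOTO on every symbol after a dot until no new states appear). It has 11 states:
  I0: { [T → . , , D], [T → . X ) T], [T → . x], [T' → . T], [X → . (], [X → . , , D] }  — shift
  I1: { [X → ( .] }  — reduce
  I2: { [T → , . , D], [X → , . , D] }  — shift
  I3: { [T' → T .] }  — accept
  I4: { [T → X . ) T] }  — shift
  I5: { [T → x .] }  — reduce
  I6: { [T → . , , D], [T → . X ) T], [T → . x], [T → X ) . T], [X → . (], [X → . , , D] }  — shift
  I7: { [T → X ) T .] }  — reduce
  I8: { [D → . )], [T → , , . D], [X → , , . D] }  — shift
  I9: { [D → ) .] }  — reduce
  I10: { [T → , , D .], [X → , , D .] }  — 2 reduces

I10 contains complete items [T → , , D .], [X → , , D .] — reduce-reduce conflict.

Answer: Yes — I10: [T → , , D .] vs [X → , , D .]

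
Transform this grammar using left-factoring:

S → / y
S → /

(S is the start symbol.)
Left-factoring transforms A → αβ₁ | αβ₂ into A → αA' and A' → β₁ | β₂
(α is the longest common prefix among the alternatives). Repeat until
no nonterminal has two alternatives with a common prefix.

Round 1: S has alternatives sharing prefix '/'. Introduce S': S → / S'
  Add: S' → y
  Add: S' → ε

No remaining common prefixes — done.

Resulting grammar:
S → / S'
S' → y
S' → ε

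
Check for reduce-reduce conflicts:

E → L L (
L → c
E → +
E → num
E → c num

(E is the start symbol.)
A reduce-reduce conflict occurs when an LR(0) state has two complete items [A → α .] and [B → β .] — both call for a reduction, and with no lookahead the parser cannot choose between them.

Augment with E' → E and build the canonical LR(0) collection (I0 = CLOSURE({[E' → . E]}), then GOTO on every symbol after a dot until no new states appear). It has 10 states:
  I0: { [E → . +], [E → . L L (], [E → . c num], [E → . num], [E' → . E], [L → . c] }  — shift
  I1: { [E → + .] }  — reduce
  I2: { [E' → E .] }  — accept
  I3: { [E → L . L (], [L → . c] }  — shift
  I4: { [E → c . num], [L → c .] }  — shift, reduce
  I5: { [E → num .] }  — reduce
  I6: { [E → c num .] }  — reduce
  I7: { [E → L L . (] }  — shift
  I8: { [L → c .] }  — reduce
  I9: { [E → L L ( .] }  — reduce

No state contains more than one complete item.

Answer: No reduce-reduce conflicts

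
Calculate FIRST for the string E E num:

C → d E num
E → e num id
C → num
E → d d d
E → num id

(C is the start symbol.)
FIRST sets of the non-terminals involved (from the grammar, by fixed-point iteration):
  FIRST(E) = { 'd', 'e', 'num' }

To compute FIRST(E E num), process the symbols left to right:
Symbol E is a non-terminal. Add FIRST(E) \ {ε} = { 'd', 'e', 'num' }
E is not nullable (ε ∉ FIRST(E)), so stop here.
FIRST(E E num) = { 'd', 'e', 'num' }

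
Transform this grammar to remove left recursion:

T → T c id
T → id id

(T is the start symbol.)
T → id id T'
T' → c id T'
T' → ε

T is directly left-recursive. The standard transformation for
  A → A α₁ | ... | A α_m | β₁ | ... | β_n
is
  A  → β₁ A' | ... | β_n A'
  A' → α₁ A' | ... | α_m A' | ε

T → id id becomes T → id id T'
T → T c id becomes T' → c id T'
Add T' → ε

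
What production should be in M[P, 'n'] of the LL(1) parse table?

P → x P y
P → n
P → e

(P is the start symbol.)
P → n

To find M[P, 'n'], we find productions for P where 'n' is in the predict set (PREDICT(N → α) = (FIRST(α) \ {ε}) ∪ (FOLLOW(N) if α ⇒* ε)).

P → x P y: PREDICT = { 'x' }
P → n: PREDICT = { 'n' }
  'n' is in predict set, so this production goes in M[P, 'n']
P → e: PREDICT = { 'e' }

M[P, 'n'] = P → n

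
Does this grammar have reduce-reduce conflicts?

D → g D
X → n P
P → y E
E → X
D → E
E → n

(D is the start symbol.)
No reduce-reduce conflicts

A reduce-reduce conflict occurs when an LR(0) state has two complete items [A → α .] and [B → β .] — both call for a reduction, and with no lookahead the parser cannot choose between them.

Augment with D' → D and build the canonical LR(0) collection (I0 = CLOSURE({[D' → . D]}), then GOTO on every symbol after a dot until no new states appear). It has 10 states:
  I0: { [D → . E], [D → . g D], [D' → . D], [E → . X], [E → . n], [X → . n P] }  — shift
  I1: { [D' → D .] }  — accept
  I2: { [D → E .] }  — reduce
  I3: { [E → X .] }  — reduce
  I4: { [D → . E], [D → . g D], [D → g . D], [E → . X], [E → . n], [X → . n P] }  — shift
  I5: { [E → n .], [P → . y E], [X → n . P] }  — shift, reduce
  I6: { [X → n P .] }  — reduce
  I7: { [E → . X], [E → . n], [P → y . E], [X → . n P] }  — shift
  I8: { [P → y E .] }  — reduce
  I9: { [D → g D .] }  — reduce

No state contains more than one complete item.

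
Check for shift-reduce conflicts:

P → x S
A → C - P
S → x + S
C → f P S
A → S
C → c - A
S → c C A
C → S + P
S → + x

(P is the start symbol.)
A shift-reduce conflict occurs when an LR(0) state has both:
  - a complete (reduce) item [A → α .] (dot at the end), and
  - a shift item [B → β . c γ] (dot before a terminal).

Augment with P' → P and build the canonical LR(0) collection (I0 = CLOSURE({[P' → . P]}), then GOTO on every symbol after a dot until no new states appear). It has 25 states:
  I0: { [P → . x S], [P' → . P] }  — shift
  I1: { [P' → P .] }  — accept
  I2: { [P → x . S], [S → . + x], [S → . c C A], [S → . x + S] }  — shift
  I3: { [S → + . x] }  — shift
  I4: { [P → x S .] }  — reduce
  I5: { [C → . S + P], [C → . c - A], [C → . f P S], [S → . + x], [S → . c C A], [S → . x + S], [S → c . C A] }  — shift
  I6: { [S → x . + S] }  — shift
  I7: { [S → . + x], [S → . c C A], [S → . x + S], [S → x + . S] }  — shift
  I8: { [S → x + S .] }  — reduce
  I9: { [A → . C - P], [A → . S], [C → . S + P], [C → . c - A], [C → . f P S], [S → . + x], [S → . c C A], [S → . x + S], [S → c C . A] }  — shift
  I10: { [C → S . + P] }  — shift
  I11: { [C → . S + P], [C → . c - A], [C → . f P S], [C → c . - A], [S → . + x], [S → . c C A], [S → . x + S], [S → c . C A] }  — shift
  I12: { [C → f . P S], [P → . x S] }  — shift
  I13: { [C → f P . S], [S → . + x], [S → . c C A], [S → . x + S] }  — shift
  I14: { [C → f P S .] }  — reduce
  I15: { [A → . C - P], [A → . S], [C → . S + P], [C → . c - A], [C → . f P S], [C → c - . A], [S → . + x], [S → . c C A], [S → . x + S] }  — shift
  I16: { [C → c - A .] }  — reduce
  I17: { [A → C . - P] }  — shift
  I18: { [A → S .], [C → S . + P] }  — shift, reduce
  I19: { [C → S + . P], [P → . x S] }  — shift
  I20: { [C → S + P .] }  — reduce
  I21: { [A → C - . P], [P → . x S] }  — shift
  I22: { [A → C - P .] }  — reduce
  I23: { [S → c C A .] }  — reduce
  I24: { [S → + x .] }  — reduce

I18 contains reduce item [A → S .] and shift item [C → S . + P] — shift-reduce conflict.

Answer: Yes — I18: [A → S .] vs [C → S . + P]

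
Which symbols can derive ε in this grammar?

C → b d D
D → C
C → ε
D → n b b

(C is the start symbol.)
A non-terminal is nullable if it can derive ε (the empty string): either it has an ε-production, or it has a production whose right-hand side consists entirely of nullable non-terminals.

ε-productions: C → ε
So C is immediately nullable.
D → C: every symbol on the right is nullable, so D is nullable too.
Every non-terminal is now nullable.
Nullable = { 'C', 'D' }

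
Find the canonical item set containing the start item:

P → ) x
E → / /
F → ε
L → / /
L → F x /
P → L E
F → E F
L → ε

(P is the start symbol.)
{ [E → . / /], [F → . E F], [F → .], [L → . / /], [L → . F x /], [L → .], [P → . ) x], [P → . L E], [P' → . P] }

First, augment the grammar with P' → P
I₀ = CLOSURE({ [P' → . P] }):
  [P' → . P] has the dot before P: add [P → . ) x], [P → . L E]
  [P → . L E] has the dot before L: add [L → . / /], [L → . F x /], [L → .]
  [L → . F x /] has the dot before F: add [F → .], [F → . E F]
  [F → . E F] has the dot before E: add [E → . / /]
No further items can be added.

I₀ = { [E → . / /], [F → . E F], [F → .], [L → . / /], [L → . F x /], [L → .], [P → . ) x], [P → . L E], [P' → . P] }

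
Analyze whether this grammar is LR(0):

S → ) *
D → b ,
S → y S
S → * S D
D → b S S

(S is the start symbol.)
Yes, the grammar is LR(0)

A grammar is LR(0) if no state in the canonical LR(0) collection has:
  - both a shift item (dot before a terminal) and a complete item (shift-reduce conflict), or
  - two or more complete items (reduce-reduce conflict; the accept item [S' → S .] counts as a complete item here).

Augment with S' → S and build the canonical LR(0) collection (I0 = CLOSURE({[S' → . S]}), then GOTO on every symbol after a dot until no new states appear). It has 13 states:
  I0: { [S → . ) *], [S → . * S D], [S → . y S], [S' → . S] }  — shift
  I1: { [S → ) . *] }  — shift
  I2: { [S → * . S D], [S → . ) *], [S → . * S D], [S → . y S] }  — shift
  I3: { [S' → S .] }  — accept
  I4: { [S → . ) *], [S → . * S D], [S → . y S], [S → y . S] }  — shift
  I5: { [S → y S .] }  — reduce
  I6: { [D → . b ,], [D → . b S S], [S → * S . D] }  — shift
  I7: { [S → * S D .] }  — reduce
  I8: { [D → b . ,], [D → b . S S], [S → . ) *], [S → . * S D], [S → . y S] }  — shift
  I9: { [D → b , .] }  — reduce
  I10: { [D → b S . S], [S → . ) *], [S → . * S D], [S → . y S] }  — shift
  I11: { [D → b S S .] }  — reduce
  I12: { [S → ) * .] }  — reduce

Every state is either a pure shift/goto state or contains exactly one complete item and nothing to shift — no conflicts. The grammar is LR(0).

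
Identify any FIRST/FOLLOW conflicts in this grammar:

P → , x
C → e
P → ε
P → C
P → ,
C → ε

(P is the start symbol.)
Nullable non-terminals: C, P.
FIRST sets used below: FIRST(C) = { 'e', ε }

C: nullable alternative(s) C → ε; FOLLOW(C) = { $ }
  C → e: FIRST \ {ε} = { 'e' } — disjoint from FOLLOW(C)
  C → ε: FIRST \ {ε} = { } — this is the only nullable alternative, skip

P: nullable alternative(s) P → ε, P → C; FOLLOW(P) = { $ }
  P → , x: FIRST \ {ε} = { ',' } — disjoint from FOLLOW(P)
  P → ε: FIRST \ {ε} = { } — disjoint from FOLLOW(P)
  P → C: FIRST \ {ε} = { 'e' } — disjoint from FOLLOW(P)
  P → ,: FIRST \ {ε} = { ',' } — disjoint from FOLLOW(P)

No FIRST/FOLLOW conflicts found.

Answer: No FIRST/FOLLOW conflicts.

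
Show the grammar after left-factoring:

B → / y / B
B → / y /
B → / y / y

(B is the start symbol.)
B → / y / B'
B' → B
B' → ε
B' → y

Left-factoring transforms A → αβ₁ | αβ₂ into A → αA' and A' → β₁ | β₂
(α is the longest common prefix among the alternatives). Repeat until
no nonterminal has two alternatives with a common prefix.

Round 1: B has alternatives sharing prefix '/ y /'. Introduce B': B → / y / B'
  Add: B' → B
  Add: B' → ε
  Add: B' → y

No remaining common prefixes — done.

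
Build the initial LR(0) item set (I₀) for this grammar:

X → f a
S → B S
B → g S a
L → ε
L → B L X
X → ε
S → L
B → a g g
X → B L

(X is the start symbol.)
First, augment the grammar with X' → X
I₀ = CLOSURE({ [X' → . X] }):
  [X' → . X] has the dot before X: add [X → . f a], [X → .], [X → . B L]
  [X → . B L] has the dot before B: add [B → . g S a], [B → . a g g]
No further items can be added.

I₀ = { [B → . a g g], [B → . g S a], [X → . B L], [X → . f a], [X → .], [X' → . X] }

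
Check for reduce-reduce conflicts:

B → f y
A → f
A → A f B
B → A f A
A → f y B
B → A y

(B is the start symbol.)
No reduce-reduce conflicts

A reduce-reduce conflict occurs when an LR(0) state has two complete items [A → α .] and [B → β .] — both call for a reduction, and with no lookahead the parser cannot choose between them.

Augment with B' → B and build the canonical LR(0) collection (I0 = CLOSURE({[B' → . B]}), then GOTO on every symbol after a dot until no new states appear). It has 10 states:
  I0: { [A → . A f B], [A → . f y B], [A → . f], [B → . A f A], [B → . A y], [B → . f y], [B' → . B] }  — shift
  I1: { [A → A . f B], [B → A . f A], [B → A . y] }  — shift
  I2: { [B' → B .] }  — accept
  I3: { [A → f . y B], [A → f .], [B → f . y] }  — shift, reduce
  I4: { [A → . A f B], [A → . f y B], [A → . f], [A → f y . B], [B → . A f A], [B → . A y], [B → . f y], [B → f y .] }  — shift, reduce
  I5: { [A → f y B .] }  — reduce
  I6: { [A → . A f B], [A → . f y B], [A → . f], [A → A f . B], [B → . A f A], [B → . A y], [B → . f y], [B → A f . A] }  — shift
  I7: { [B → A y .] }  — reduce
  I8: { [A → A . f B], [B → A . f A], [B → A . y], [B → A f A .] }  — shift, reduce
  I9: { [A → A f B .] }  — reduce

No state contains more than one complete item.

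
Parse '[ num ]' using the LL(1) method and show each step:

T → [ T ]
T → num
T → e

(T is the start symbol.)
LL(1) parsing maintains a stack (initially the start symbol over $) and the input. At each step: if the stack top is a terminal, match it against the current input token; if it is a non-terminal N, replace it with the RHS of M[N, lookahead] (the unique production whose predict set contains the lookahead).

Stack is shown with the top on the left.

Stack    Input      Action
--------------------------
T $      [ num ] $  output T → [ T ]
[ T ] $  [ num ] $  match '['
T ] $    num ] $    output T → num
num ] $  num ] $    match 'num'
] $      ] $        match ']'
$        $          accept

The string is accepted.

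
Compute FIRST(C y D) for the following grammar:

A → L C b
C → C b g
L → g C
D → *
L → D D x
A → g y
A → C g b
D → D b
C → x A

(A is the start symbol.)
FIRST sets of the non-terminals involved (from the grammar, by fixed-point iteration):
  FIRST(C) = { 'x' }

To compute FIRST(C y D), process the symbols left to right:
Symbol C is a non-terminal. Add FIRST(C) \ {ε} = { 'x' }
C is not nullable (ε ∉ FIRST(C)), so stop here.
FIRST(C y D) = { 'x' }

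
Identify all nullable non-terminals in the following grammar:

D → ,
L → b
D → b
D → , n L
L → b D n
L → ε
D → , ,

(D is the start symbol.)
{ 'L' }

A non-terminal is nullable if it can derive ε (the empty string): either it has an ε-production, or it has a production whose right-hand side consists entirely of nullable non-terminals.

ε-productions: L → ε
So L is immediately nullable.
No further non-terminal can be added: every production for the remaining non-terminals contains a terminal or a non-nullable non-terminal.
Nullable = { 'L' }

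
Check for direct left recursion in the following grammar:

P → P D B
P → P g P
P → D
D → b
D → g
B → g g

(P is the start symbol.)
P → P D B: LEFT RECURSIVE (starts with P)
P → P g P: LEFT RECURSIVE (starts with P)
P → D: starts with D
D → b: starts with b
D → g: starts with g
B → g g: starts with g

The grammar has direct left recursion on: P.

Answer: Yes, P is left-recursive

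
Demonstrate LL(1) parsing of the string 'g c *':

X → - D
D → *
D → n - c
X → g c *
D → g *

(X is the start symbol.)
Stack is shown with the top on the left.

Stack    Input    Action
------------------------
X $      g c * $  output X → g c *
g c * $  g c * $  match 'g'
c * $    c * $    match 'c'
* $      * $      match '*'
$        $        accept

The string is accepted.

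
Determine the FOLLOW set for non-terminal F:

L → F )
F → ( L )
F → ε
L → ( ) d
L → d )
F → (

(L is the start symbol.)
{ ')' }

To compute FOLLOW(F), find every occurrence of F on a right-hand side N → α F β: add FIRST(β) \ {ε}, and if β is empty or nullable also add FOLLOW(N). Iterate to a fixed point.

In L → F ): F is followed by ')', add FIRST(')') \ {ε} = { ')' }

Taking the union: FOLLOW(F) = { ')' }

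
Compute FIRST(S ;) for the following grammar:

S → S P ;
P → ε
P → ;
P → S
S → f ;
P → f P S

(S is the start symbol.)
FIRST sets of the non-terminals involved (from the grammar, by fixed-point iteration):
  FIRST(S) = { 'f' }

To compute FIRST(S ;), process the symbols left to right:
Symbol S is a non-terminal. Add FIRST(S) \ {ε} = { 'f' }
S is not nullable (ε ∉ FIRST(S)), so stop here.
FIRST(S ;) = { 'f' }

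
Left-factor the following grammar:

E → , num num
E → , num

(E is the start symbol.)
Left-factoring transforms A → αβ₁ | αβ₂ into A → αA' and A' → β₁ | β₂
(α is the longest common prefix among the alternatives). Repeat until
no nonterminal has two alternatives with a common prefix.

Round 1: E has alternatives sharing prefix ', num'. Introduce E': E → , num E'
  Add: E' → num
  Add: E' → ε

No remaining common prefixes — done.

Resulting grammar:
E → , num E'
E' → num
E' → ε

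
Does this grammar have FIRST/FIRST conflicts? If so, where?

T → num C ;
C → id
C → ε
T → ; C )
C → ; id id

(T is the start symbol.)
A FIRST/FIRST conflict occurs when two productions N → α and N → β for the same non-terminal have FIRST(α) ∩ FIRST(β) ≠ ∅ (with ε ∈ FIRST of a nullable right-hand side, so two nullable alternatives also conflict).

Productions for T:
  T → num C ;: FIRST = { 'num' }
  T → ; C ): FIRST = { ';' }
Productions for C:
  C → id: FIRST = { 'id' }
  C → ε: FIRST = { ε }
  C → ; id id: FIRST = { ';' }

All alternatives of each non-terminal have pairwise disjoint FIRST sets.

Answer: No FIRST/FIRST conflicts.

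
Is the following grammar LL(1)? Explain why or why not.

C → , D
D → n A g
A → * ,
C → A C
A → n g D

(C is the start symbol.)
A grammar is LL(1) if for each non-terminal N with multiple productions, the predict sets of those productions are pairwise disjoint, where PREDICT(N → α) = (FIRST(α) \ {ε}) ∪ (FOLLOW(N) if α ⇒* ε).

Relevant sets:
  FIRST(A) = { '*', 'n' }

For C:
  PREDICT(C → ',' D) = { ',' }
  PREDICT(C → A C) = { '*', 'n' }
For A:
  PREDICT(A → '*' ',') = { '*' }
  PREDICT(A → n g D) = { 'n' }
D has a single production, so nothing to check there.

All predict sets are disjoint. The grammar IS LL(1).

Answer: Yes, the grammar is LL(1).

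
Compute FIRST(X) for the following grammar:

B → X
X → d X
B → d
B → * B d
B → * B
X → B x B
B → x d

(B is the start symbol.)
To compute FIRST(X), examine every production with X on the left-hand side, reading each right-hand side left to right until a non-nullable symbol is reached.

FIRST sets of the other non-terminals involved (by the same procedure, iterated to a fixed point):
  FIRST(B) = { '*', 'd', 'x' }

From X → d X:
  - d is a terminal: add 'd' and stop
From X → B x B:
  - B is a non-terminal: add FIRST(B) \ {ε} = { '*', 'd', 'x' }
    B is not nullable, so stop

Collecting: FIRST(X) = { '*', 'd', 'x' }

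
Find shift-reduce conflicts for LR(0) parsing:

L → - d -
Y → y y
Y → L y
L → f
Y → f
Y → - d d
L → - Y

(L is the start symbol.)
No shift-reduce conflicts

Augment with L' → L and build the canonical LR(0) collection (I0 = CLOSURE({[L' → . L]}), then GOTO on every symbol after a dot until no new states appear). It has 15 states:
  I0: { [L → . - Y], [L → . - d -], [L → . f], [L' → . L] }  — shift
  I1: { [L → - . Y], [L → - . d -], [L → . - Y], [L → . - d -], [L → . f], [Y → . - d d], [Y → . L y], [Y → . f], [Y → . y y] }  — shift
  I2: { [L' → L .] }  — accept
  I3: { [L → f .] }  — reduce
  I4: { [L → - . Y], [L → - . d -], [L → . - Y], [L → . - d -], [L → . f], [Y → - . d d], [Y → . - d d], [Y → . L y], [Y → . f], [Y → . y y] }  — shift
  I5: { [Y → L . y] }  — shift
  I6: { [L → - Y .] }  — reduce
  I7: { [L → - d . -] }  — shift
  I8: { [L → f .], [Y → f .] }  — 2 reduces
  I9: { [Y → y . y] }  — shift
  I10: { [Y → y y .] }  — reduce
  I11: { [L → - d - .] }  — reduce
  I12: { [Y → L y .] }  — reduce
  I13: { [L → - d . -], [Y → - d . d] }  — shift
  I14: { [Y → - d d .] }  — reduce

No state contains both a complete item and a shift item.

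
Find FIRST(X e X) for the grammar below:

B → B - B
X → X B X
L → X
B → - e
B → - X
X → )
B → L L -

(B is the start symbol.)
{ ')' }

FIRST sets of the non-terminals involved (from the grammar, by fixed-point iteration):
  FIRST(X) = { ')' }

To compute FIRST(X e X), process the symbols left to right:
Symbol X is a non-terminal. Add FIRST(X) \ {ε} = { ')' }
X is not nullable (ε ∉ FIRST(X)), so stop here.
FIRST(X e X) = { ')' }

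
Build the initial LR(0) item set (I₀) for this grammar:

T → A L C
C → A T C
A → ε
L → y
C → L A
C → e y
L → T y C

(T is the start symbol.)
{ [A → .], [T → . A L C], [T' → . T] }

First, augment the grammar with T' → T
I₀ = CLOSURE({ [T' → . T] }):
  [T' → . T] has the dot before T: add [T → . A L C]
  [T → . A L C] has the dot before A: add [A → .]
No further items can be added.

I₀ = { [A → .], [T → . A L C], [T' → . T] }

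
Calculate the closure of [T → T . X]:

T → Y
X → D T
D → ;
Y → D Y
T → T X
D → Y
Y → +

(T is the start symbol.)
Start with: [T → T . X]
  [T → T . X] has the dot before X: add [X → . D T]
  [X → . D T] has the dot before D: add [D → . ;], [D → . Y]
  [D → . Y] has the dot before Y: add [Y → . D Y], [Y → . +]
No further items can be added.

CLOSURE = { [D → . ;], [D → . Y], [T → T . X], [X → . D T], [Y → . +], [Y → . D Y] }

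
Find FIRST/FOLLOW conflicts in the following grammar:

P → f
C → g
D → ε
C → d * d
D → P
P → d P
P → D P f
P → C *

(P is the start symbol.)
Yes. D → P with FOLLOW(D) on { 'd', 'f', 'g' }

Nullable non-terminals: D.
FIRST sets used below: FIRST(P) = { 'd', 'f', 'g' }

D: nullable alternative(s) D → ε; FOLLOW(D) = { 'd', 'f', 'g' }
  D → ε: FIRST \ {ε} = { } — this is the only nullable alternative, skip
  D → P: FIRST \ {ε} = { 'd', 'f', 'g' } — overlaps FOLLOW(D) on { 'd', 'f', 'g' }: CONFLICT

C, P have no nullable alternative, so no FIRST/FOLLOW check is needed there.

So the grammar has 1 FIRST/FOLLOW conflict (marked CONFLICT above).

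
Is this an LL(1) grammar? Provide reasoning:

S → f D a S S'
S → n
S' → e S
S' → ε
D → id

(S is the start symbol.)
No. Predict set conflict for S': { 'e' }

Relevant sets:
  FOLLOW(S') = { $, 'e' }

For S:
  PREDICT(S → f D a S S') = { 'f' }
  PREDICT(S → n) = { 'n' }
For S':
  PREDICT(S' → e S) = { 'e' }
  PREDICT(S' → ε) = { $, 'e' }
D has a single production, so nothing to check there.

Conflict found: Predict set conflict for S': { 'e' }
The grammar is NOT LL(1).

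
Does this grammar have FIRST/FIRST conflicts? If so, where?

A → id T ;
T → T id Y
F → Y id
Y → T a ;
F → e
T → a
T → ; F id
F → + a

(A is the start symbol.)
Yes. T → T id Y / T → a on { 'a' }; T → T id Y / T → ';' F id on { ';' }

FIRST sets of the non-terminals at (or reachable through a nullable prefix from) the front of some alternative:
  FIRST(T) = { ';', 'a' }
  FIRST(Y) = { ';', 'a' }

Productions for T:
  T → T id Y: FIRST = { ';', 'a' }
  T → a: FIRST = { 'a' }
  T → ; F id: FIRST = { ';' }
Productions for F:
  F → Y id: FIRST = { ';', 'a' }
  F → e: FIRST = { 'e' }
  F → + a: FIRST = { '+' }
A, Y have only one production, so no FIRST/FIRST conflict is possible there.

Conflict for T: T → T id Y and T → a
  Overlap: { 'a' }
Conflict for T: T → T id Y and T → ; F id
  Overlap: { ';' }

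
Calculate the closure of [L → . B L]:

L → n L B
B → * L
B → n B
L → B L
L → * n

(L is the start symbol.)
Start with: [L → . B L]
  [L → . B L] has the dot before B: add [B → . * L], [B → . n B]
No further items can be added.

CLOSURE = { [B → . * L], [B → . n B], [L → . B L] }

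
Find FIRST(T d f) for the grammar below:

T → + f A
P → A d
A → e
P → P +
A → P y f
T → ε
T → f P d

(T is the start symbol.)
{ '+', 'd', 'f' }

FIRST sets of the non-terminals involved (from the grammar, by fixed-point iteration):
  FIRST(T) = { '+', 'f', ε }

To compute FIRST(T d f), process the symbols left to right:
Symbol T is a non-terminal. Add FIRST(T) \ {ε} = { '+', 'f' }
T is nullable (ε ∈ FIRST(T)), continue to the next symbol.
Symbol d is a terminal. Add 'd' and stop.
FIRST(T d f) = { '+', 'd', 'f' }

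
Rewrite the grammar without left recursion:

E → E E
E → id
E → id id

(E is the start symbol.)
E is directly left-recursive. The standard transformation for
  A → A α₁ | ... | A α_m | β₁ | ... | β_n
is
  A  → β₁ A' | ... | β_n A'
  A' → α₁ A' | ... | α_m A' | ε

E → id becomes E → id E'
E → id id becomes E → id id E'
E → E E becomes E' → E E'
Add E' → ε

Resulting grammar:
E → id E'
E → id id E'
E' → E E'
E' → ε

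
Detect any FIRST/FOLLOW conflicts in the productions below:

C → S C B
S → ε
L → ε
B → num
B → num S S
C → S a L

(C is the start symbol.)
No FIRST/FOLLOW conflicts.

A FIRST/FOLLOW conflict occurs when a non-terminal N has a nullable alternative N → β (β ⇒* ε) and another alternative N → α with FIRST(α) ∩ FOLLOW(N) ≠ ∅: on such a lookahead the parser cannot decide between expanding α and letting N vanish via β.

Nullable non-terminals: L, S.
L has a nullable alternative but only one production, so nothing to check.
S has a nullable alternative but only one production, so nothing to check.

B, C have no nullable alternative, so no FIRST/FOLLOW check is needed there.

No FIRST/FOLLOW conflicts found.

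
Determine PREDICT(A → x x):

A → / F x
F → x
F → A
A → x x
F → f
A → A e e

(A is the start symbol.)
{ 'x' }

PREDICT(A → x x) = (FIRST(RHS) \ {ε}) ∪ (FOLLOW(A) if ε ∈ FIRST(RHS), i.e. RHS ⇒* ε)
FIRST(x x) = { 'x' }
ε ∉ FIRST(x x), so FOLLOW(A) is not added.
PREDICT(A → x x) = { 'x' }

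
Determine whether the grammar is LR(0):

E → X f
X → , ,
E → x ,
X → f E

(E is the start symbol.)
Yes, the grammar is LR(0)

A grammar is LR(0) if no state in the canonical LR(0) collection has:
  - both a shift item (dot before a terminal) and a complete item (shift-reduce conflict), or
  - two or more complete items (reduce-reduce conflict; the accept item [E' → E .] counts as a complete item here).

Augment with E' → E and build the canonical LR(0) collection (I0 = CLOSURE({[E' → . E]}), then GOTO on every symbol after a dot until no new states appear). It has 10 states:
  I0: { [E → . X f], [E → . x ,], [E' → . E], [X → . , ,], [X → . f E] }  — shift
  I1: { [X → , . ,] }  — shift
  I2: { [E' → E .] }  — accept
  I3: { [E → X . f] }  — shift
  I4: { [E → . X f], [E → . x ,], [X → . , ,], [X → . f E], [X → f . E] }  — shift
  I5: { [E → x . ,] }  — shift
  I6: { [E → x , .] }  — reduce
  I7: { [X → f E .] }  — reduce
  I8: { [E → X f .] }  — reduce
  I9: { [X → , , .] }  — reduce

Every state is either a pure shift/goto state or contains exactly one complete item and nothing to shift — no conflicts. The grammar is LR(0).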